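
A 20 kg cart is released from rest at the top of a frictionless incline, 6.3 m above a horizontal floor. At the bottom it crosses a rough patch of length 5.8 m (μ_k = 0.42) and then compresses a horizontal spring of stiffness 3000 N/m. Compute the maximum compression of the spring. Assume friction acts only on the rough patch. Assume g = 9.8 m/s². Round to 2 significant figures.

x = 0.71 m

Initial energy: E₁ = mgh = (20)(9.8)(6.3) = 1234.8 J
Friction removes W_f = μ_k mg d = (0.42)(20)(9.8)(5.8) = 477.5 J
Energy reaching the spring: E = 1234.8 − 477.5 = 757.34 J
At max compression ½kx² = E ⇒ x = √(2E/k) = √(2 × 757.34/3000) = 0.7106 m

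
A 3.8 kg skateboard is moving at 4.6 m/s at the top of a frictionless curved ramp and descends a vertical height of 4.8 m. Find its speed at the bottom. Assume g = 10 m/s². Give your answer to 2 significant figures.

v = 11 m/s

Energy conservation between the two points: ½mv₀² + mgh = ½mv²
v² = v₀² + 2gh = (4.6)² + 2(10)(4.8) = 117.16
v = √117.16 = 10.82 m/s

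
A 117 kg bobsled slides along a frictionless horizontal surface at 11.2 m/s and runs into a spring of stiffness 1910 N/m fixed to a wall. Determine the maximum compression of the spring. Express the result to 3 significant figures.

x = 2.77 m

At max compression the bobsled is momentarily at rest: ½mv² = ½kx²
x = v√(m/k) = 11.2 × √(117/1910) = 2.772 m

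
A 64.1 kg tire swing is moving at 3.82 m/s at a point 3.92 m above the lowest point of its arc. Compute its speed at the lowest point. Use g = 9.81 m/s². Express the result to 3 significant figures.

By conservation of mechanical energy, ½mv₀² + mgh = ½mv²
v² = v₀² + 2gh = (3.82)² + 2(9.81)(3.92) = 91.503
v = √91.503 = 9.566 m/s

v = 9.57 m/s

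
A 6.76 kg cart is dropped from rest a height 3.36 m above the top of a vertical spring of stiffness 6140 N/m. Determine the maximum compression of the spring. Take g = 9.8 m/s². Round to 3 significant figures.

Take the reference level at the top of the uncompressed spring. At max compression the cart has fallen H + x and is momentarily at rest:
mg(H + x) = ½kx²
½(6140)x² − (6.76)(9.8)x − (6.76)(9.8)(3.36) = 0
3070x² − 66.25x − 222.6 = 0
x = [66.25 + √(4389 + 2.7334e+06)]/(2 × 3070) = 0.2803 m

x = 0.280 m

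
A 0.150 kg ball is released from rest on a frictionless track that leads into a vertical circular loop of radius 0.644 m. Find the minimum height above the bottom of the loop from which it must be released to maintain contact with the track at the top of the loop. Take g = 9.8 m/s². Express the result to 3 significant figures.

h = 1.61 m

At the top, for minimum speed gravity alone supplies the centripetal force: mg = mv_top²/r ⇒ v_top² = gr = 6.311 m²/s²
Energy conservation from release height h to the top (height 2r): mgh = ½mv_top² + mg(2r)
h = v_top²/(2g) + 2r = r/2 + 2r = 5r/2 = 1.610 m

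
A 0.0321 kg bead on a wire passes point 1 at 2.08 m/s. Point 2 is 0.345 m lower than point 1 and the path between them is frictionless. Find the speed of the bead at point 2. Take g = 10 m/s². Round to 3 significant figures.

By conservation of mechanical energy, ½mv₀² + mgh = ½mv²
The mass cancels from both sides.
v² = v₀² + 2gh = (2.08)² + 2(10)(0.345) = 11.226
v = √11.226 = 3.351 m/s

v = 3.35 m/s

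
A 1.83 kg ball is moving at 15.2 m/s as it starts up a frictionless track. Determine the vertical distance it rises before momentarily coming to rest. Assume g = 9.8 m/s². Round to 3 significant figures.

Setting KE at the bottom equal to PE gained: ½mv² = mgh
h = v²/(2g) = 15.2²/(2 × 9.8) = 11.79 m

h = 11.8 m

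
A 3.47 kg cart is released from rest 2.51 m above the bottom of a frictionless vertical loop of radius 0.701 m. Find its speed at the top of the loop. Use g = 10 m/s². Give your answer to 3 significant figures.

Energy conservation: mgh = ½mv_top² + mg(2r)
v_top² = 2g(h − 2r) = 2(10)(2.51 − 1.402) = 22.16
v_top = 4.707 m/s

v = 4.71 m/s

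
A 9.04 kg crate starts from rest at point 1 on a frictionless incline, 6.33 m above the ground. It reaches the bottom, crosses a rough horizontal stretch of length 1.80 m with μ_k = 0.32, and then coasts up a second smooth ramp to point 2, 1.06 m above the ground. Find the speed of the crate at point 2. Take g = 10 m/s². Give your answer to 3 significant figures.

Energy at 1: mgh₁ = (9.04)(10)(6.33) = 572.23 J
Friction loss: W_f = μ_k mg d = 52.07 J
At 2: ½mv² + mgh₂ = mgh₁ − W_f
½mv² = 572.23 − 52.07 − 95.824 = 424.34 J
v = √(2 × 424.34/9.04) = 9.689 m/s

v = 9.69 m/s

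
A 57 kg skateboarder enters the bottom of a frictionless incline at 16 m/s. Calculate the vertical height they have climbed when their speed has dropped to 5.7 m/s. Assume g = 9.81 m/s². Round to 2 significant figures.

h = 11 m

Energy balance between the two points: ½mv₁² = ½mv₂² + mgh
h = (v₁² − v₂²)/(2g) = (16² − 5.7²)/(2 × 9.81) = 11.39 m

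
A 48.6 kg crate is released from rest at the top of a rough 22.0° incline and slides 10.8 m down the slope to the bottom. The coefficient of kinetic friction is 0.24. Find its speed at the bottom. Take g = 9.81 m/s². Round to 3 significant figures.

Taking the bottom as reference, mgh = ½mv² + μ_k N L with h = L sinθ, N = mg cosθ:
mgh = mgL sinθ = (48.6)(9.81)(10.8)sin22.0° = 1928.9 J
W_f = μ_k mg cosθ · L = (0.24)(48.6)(9.81)cos22.0°·10.8 = 1146 J
½mv² = 1928.9 − 1146 = 783.08 J
v = √(2 × 783.08/48.6) = 5.677 m/s

v = 5.68 m/s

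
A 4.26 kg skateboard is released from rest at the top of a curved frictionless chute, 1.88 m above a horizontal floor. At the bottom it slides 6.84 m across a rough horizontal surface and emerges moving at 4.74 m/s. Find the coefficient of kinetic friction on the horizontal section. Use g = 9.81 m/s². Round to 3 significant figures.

μ_k = 0.107

Energy at the top = energy at the end + work done against friction:
mgh = ½mv² + μ_k m g d
mgh = 78.566 J; ½mv² = 47.856 J
W_f = 78.566 − 47.856 = 30.71 J
μ_k = W_f/(mg·d) = 30.71/(41.79 × 6.84) = 0.1074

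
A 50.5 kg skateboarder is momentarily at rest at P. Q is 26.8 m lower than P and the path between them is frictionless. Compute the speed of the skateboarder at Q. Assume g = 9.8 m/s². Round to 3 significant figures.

Mechanical energy is conserved (no friction): mgh = ½mv²
v = √(2gh) = √(2 × 9.8 × 26.8) = √525.28 = 22.92 m/s

v = 22.9 m/s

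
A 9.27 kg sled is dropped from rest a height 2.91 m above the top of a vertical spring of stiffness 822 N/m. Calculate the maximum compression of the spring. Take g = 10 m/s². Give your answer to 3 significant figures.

x = 0.931 m

Take the reference level at the top of the uncompressed spring. At max compression the sled has fallen H + x and is momentarily at rest:
mg(H + x) = ½kx²
½(822)x² − (9.27)(10)x − (9.27)(10)(2.91) = 0
411.0x² − 92.70x − 269.8 = 0
x = [92.70 + √(8593 + 443481)]/(2 × 411.0) = 0.9307 m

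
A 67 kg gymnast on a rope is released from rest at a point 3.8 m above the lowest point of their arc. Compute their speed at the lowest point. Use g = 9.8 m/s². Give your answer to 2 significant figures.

By conservation of mechanical energy, mgh = ½mv²
The mass cancels from both sides.
v = √(2gh) = √(2 × 9.8 × 3.8) = √74.480 = 8.630 m/s

v = 8.6 m/s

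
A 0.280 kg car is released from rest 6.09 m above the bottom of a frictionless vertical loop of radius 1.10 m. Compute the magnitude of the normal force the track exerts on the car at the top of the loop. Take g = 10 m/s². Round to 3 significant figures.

N = 17.0 N

Energy from release to top (height 2r): mgh = ½mv_top² + mg(2r)
v_top² = 2g(h − 2r) = 2(10)(6.09 − 2.200) = 77.800 m²/s²
At the top, both N and weight point toward the centre: N + mg = mv_top²/r
N = m(v_top²/r − g) = 0.280(77.800/1.10 − 10) = 17.00 N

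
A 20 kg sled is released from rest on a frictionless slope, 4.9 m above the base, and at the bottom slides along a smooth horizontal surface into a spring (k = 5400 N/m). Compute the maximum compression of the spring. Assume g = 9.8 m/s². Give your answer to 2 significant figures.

x = 0.60 m

Energy conservation (no friction) from release to max compression: mgh = ½kx²
x = √(2mgh/k) = √(2 × 20 × 9.8 × 4.9 / 5400) = 0.5964 m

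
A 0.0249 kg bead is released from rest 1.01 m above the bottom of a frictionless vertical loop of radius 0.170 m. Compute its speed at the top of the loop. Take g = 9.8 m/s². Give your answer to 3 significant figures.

v = 3.62 m/s

Energy conservation: mgh = ½mv_top² + mg(2r)
v_top² = 2g(h − 2r) = 2(9.8)(1.01 − 0.3400) = 13.13
v_top = 3.624 m/s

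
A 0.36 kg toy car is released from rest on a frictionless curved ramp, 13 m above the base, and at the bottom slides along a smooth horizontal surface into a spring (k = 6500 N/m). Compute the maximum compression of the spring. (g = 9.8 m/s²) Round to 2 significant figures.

Gravitational PE at the top equals spring PE at max compression: mgh = ½kx²
x = √(2mgh/k) = √(2 × 0.36 × 9.8 × 13 / 6500) = 0.1188 m

x = 0.12 m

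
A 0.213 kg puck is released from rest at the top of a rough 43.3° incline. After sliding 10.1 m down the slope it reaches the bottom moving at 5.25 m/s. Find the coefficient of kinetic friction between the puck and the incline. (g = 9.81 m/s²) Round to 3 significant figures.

The energy dissipated by friction is the PE lost minus the KE gained:
mgL sinθ = 14.474 J; ½mv² = 2.9354 J
W_f = 14.474 − 2.9354 = 11.54 J
μ_k = W_f/(mg cosθ · L) = 11.54/(1.521 × 10.1) = 0.7512

μ_k = 0.751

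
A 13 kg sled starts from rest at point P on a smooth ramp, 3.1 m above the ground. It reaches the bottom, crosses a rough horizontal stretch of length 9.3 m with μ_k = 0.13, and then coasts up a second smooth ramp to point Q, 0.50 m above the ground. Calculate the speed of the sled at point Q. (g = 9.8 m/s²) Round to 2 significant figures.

v = 5.2 m/s

Energy at P: mgh₁ = (13)(9.8)(3.1) = 394.94 J
Friction loss: W_f = μ_k mg d = 154.0 J
At Q: ½mv² + mgh₂ = mgh₁ − W_f
½mv² = 394.94 − 154.0 − 63.700 = 177.21 J
v = √(2 × 177.21/13) = 5.221 m/s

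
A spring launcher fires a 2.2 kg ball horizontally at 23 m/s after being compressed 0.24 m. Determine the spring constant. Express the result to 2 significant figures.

½kx² = ½mv²
k = mv²/x² = (2.2)(23)²/(0.24)² = 20205 N/m

k = 20000 N/m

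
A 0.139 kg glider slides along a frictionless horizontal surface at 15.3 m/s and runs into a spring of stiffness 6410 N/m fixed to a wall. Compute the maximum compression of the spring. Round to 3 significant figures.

x = 0.0712 m

Conservation of energy between contact and max compression: ½mv² = ½kx²
x = v√(m/k) = 15.3 × √(0.139/6410) = 0.07125 m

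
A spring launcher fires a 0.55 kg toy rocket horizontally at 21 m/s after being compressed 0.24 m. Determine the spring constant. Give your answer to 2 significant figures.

k = 4200 N/m

½kx² = ½mv²
k = mv²/x² = (0.55)(21)²/(0.24)² = 4211 N/m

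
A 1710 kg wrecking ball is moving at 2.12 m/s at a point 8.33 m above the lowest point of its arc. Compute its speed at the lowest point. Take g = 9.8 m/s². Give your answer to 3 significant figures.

v = 13.0 m/s

Energy conservation between the two points: ½mv₀² + mgh = ½mv²
v² = v₀² + 2gh = (2.12)² + 2(9.8)(8.33) = 167.76
v = √167.76 = 12.95 m/s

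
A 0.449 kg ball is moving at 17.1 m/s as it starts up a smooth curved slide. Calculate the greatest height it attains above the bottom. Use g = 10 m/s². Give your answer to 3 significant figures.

Setting KE at the bottom equal to PE gained: ½mv² = mgh
h = v²/(2g) = 17.1²/(2 × 10) = 14.62 m

h = 14.6 m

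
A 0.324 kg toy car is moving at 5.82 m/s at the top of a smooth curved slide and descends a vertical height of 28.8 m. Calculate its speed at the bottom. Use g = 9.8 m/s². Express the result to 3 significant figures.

v = 24.5 m/s

Equating total energy at the two states: ½mv₀² + mgh = ½mv²
The mass cancels from both sides.
v² = v₀² + 2gh = (5.82)² + 2(9.8)(28.8) = 598.35
v = √598.35 = 24.46 m/s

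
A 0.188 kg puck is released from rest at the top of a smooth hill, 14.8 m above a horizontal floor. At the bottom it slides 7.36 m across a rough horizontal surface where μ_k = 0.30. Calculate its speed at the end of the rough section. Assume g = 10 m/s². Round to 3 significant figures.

Applying the work–energy principle:
mgh = ½mv² + μ_k m g d
W_f = μ_k mg d = (0.30)(0.188)(10)(7.36) = 4.151 J
½mv² = mgh − W_f = 27.824 − 4.151 = 23.673 J
v = √(2 × 23.673/0.188) = 15.87 m/s

v = 15.9 m/s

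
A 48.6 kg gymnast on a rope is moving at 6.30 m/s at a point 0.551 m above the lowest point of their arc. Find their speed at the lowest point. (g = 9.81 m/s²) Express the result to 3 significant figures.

v = 7.11 m/s

Equating total energy at the two states: ½mv₀² + mgh = ½mv²
The mass cancels from both sides.
v² = v₀² + 2gh = (6.30)² + 2(9.81)(0.551) = 50.501
v = √50.501 = 7.106 m/s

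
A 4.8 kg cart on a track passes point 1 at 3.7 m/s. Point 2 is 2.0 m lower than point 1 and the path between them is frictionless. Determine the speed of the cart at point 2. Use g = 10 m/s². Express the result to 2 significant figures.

v = 7.3 m/s

Mechanical energy is conserved (no friction): ½mv₀² + mgh = ½mv²
The mass cancels from both sides.
v² = v₀² + 2gh = (3.7)² + 2(10)(2.0) = 53.690
v = √53.690 = 7.327 m/s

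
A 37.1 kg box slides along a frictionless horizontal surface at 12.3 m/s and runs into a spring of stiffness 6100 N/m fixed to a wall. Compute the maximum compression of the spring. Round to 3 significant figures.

x = 0.959 m

Conservation of energy between contact and max compression: ½mv² = ½kx²
x = v√(m/k) = 12.3 × √(37.1/6100) = 0.9592 m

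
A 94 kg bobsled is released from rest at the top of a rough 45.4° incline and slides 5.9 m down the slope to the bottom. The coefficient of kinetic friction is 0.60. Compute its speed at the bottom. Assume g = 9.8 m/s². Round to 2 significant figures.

Work–energy: mg(L sinθ) − μ_k(mg cosθ)L = ½mv²
mgh = mgL sinθ = (94)(9.8)(5.9)sin45.4° = 3869.9 J
W_f = μ_k mg cosθ · L = (0.60)(94)(9.8)cos45.4°·5.9 = 2290 J
½mv² = 3869.9 − 2290 = 1580.2 J
v = √(2 × 1580.2/94) = 5.798 m/s

v = 5.8 m/s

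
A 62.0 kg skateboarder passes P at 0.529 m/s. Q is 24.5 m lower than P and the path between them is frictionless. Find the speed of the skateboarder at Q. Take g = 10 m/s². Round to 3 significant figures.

Equating total energy at the two states: ½mv₀² + mgh = ½mv²
v² = v₀² + 2gh = (0.529)² + 2(10)(24.5) = 490.28
v = √490.28 = 22.14 m/s

v = 22.1 m/s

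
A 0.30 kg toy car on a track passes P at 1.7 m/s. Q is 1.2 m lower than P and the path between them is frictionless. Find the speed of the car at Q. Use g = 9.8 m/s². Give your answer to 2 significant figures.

Mechanical energy is conserved (no friction): ½mv₀² + mgh = ½mv²
v² = v₀² + 2gh = (1.7)² + 2(9.8)(1.2) = 26.410
v = √26.410 = 5.139 m/s

v = 5.1 m/s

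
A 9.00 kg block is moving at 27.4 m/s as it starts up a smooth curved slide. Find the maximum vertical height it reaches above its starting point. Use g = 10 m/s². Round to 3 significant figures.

By energy conservation, ½mv² = mgh
h = v²/(2g) = 27.4²/(2 × 10) = 37.54 m

h = 37.5 m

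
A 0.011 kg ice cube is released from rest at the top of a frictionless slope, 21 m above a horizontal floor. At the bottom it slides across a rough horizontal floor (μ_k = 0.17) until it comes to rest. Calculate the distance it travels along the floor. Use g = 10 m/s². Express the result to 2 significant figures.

Applying the work–energy principle:
At rest all PE has been dissipated by friction: mgh = μ_k m g d
d = h/μ_k = 21/0.17 = 123.5 m

d = 120 m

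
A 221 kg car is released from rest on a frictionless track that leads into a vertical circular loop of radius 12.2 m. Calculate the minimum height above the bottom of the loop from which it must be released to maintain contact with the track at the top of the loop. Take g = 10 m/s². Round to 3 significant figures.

At the top, for minimum speed gravity alone supplies the centripetal force: mg = mv_top²/r ⇒ v_top² = gr = 122.0 m²/s²
Energy conservation from release height h to the top (height 2r): mgh = ½mv_top² + mg(2r)
h = v_top²/(2g) + 2r = r/2 + 2r = 5r/2 = 30.50 m

h = 30.5 m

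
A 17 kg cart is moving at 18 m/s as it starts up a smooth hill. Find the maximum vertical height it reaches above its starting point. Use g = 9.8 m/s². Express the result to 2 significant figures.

h = 17 m

By energy conservation, ½mv² = mgh
h = v²/(2g) = 18²/(2 × 9.8) = 16.53 m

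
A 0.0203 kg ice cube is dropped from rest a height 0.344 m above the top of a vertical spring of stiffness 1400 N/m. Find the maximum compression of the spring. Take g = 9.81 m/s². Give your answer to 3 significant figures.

x = 0.0100 m

Measuring PE from the top of the relaxed spring, at max compression the cube has dropped H + x with zero KE, so:
mg(H + x) = ½kx²
½(1400)x² − (0.0203)(9.81)x − (0.0203)(9.81)(0.344) = 0
700.0x² − 0.1991x − 0.06851 = 0
x = [0.1991 + √(0.03966 + 191.81)]/(2 × 700.0) = 0.01004 m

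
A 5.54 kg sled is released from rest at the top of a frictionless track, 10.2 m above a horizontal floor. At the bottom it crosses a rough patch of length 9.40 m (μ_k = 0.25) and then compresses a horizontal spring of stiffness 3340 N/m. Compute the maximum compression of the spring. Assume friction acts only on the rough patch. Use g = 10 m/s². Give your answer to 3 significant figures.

x = 0.510 m

Initial energy: E₁ = mgh = (5.54)(10)(10.2) = 565.08 J
Friction removes W_f = μ_k mg d = (0.25)(5.54)(10)(9.40) = 130.2 J
Energy reaching the spring: E = 565.08 − 130.2 = 434.89 J
At max compression ½kx² = E ⇒ x = √(2E/k) = √(2 × 434.89/3340) = 0.5103 m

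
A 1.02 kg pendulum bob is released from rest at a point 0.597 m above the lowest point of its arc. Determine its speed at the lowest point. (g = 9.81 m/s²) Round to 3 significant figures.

Energy conservation between the two points: mgh = ½mv²
v = √(2gh) = √(2 × 9.81 × 0.597) = √11.713 = 3.422 m/s

v = 3.42 m/s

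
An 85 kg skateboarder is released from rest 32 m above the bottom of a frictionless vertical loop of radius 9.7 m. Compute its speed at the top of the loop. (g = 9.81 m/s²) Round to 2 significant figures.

v = 16 m/s

Energy conservation: mgh = ½mv_top² + mg(2r)
v_top² = 2g(h − 2r) = 2(9.81)(32 − 19.40) = 247.2
v_top = 15.72 m/s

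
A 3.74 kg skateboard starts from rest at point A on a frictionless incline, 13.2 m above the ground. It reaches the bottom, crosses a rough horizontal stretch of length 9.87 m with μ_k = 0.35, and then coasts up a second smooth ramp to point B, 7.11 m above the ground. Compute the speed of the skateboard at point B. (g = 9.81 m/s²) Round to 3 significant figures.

Energy at A: mgh₁ = (3.74)(9.81)(13.2) = 484.30 J
Friction loss: W_f = μ_k mg d = 126.7 J
At B: ½mv² + mgh₂ = mgh₁ − W_f
½mv² = 484.30 − 126.7 − 260.86 = 96.695 J
v = √(2 × 96.695/3.74) = 7.191 m/s

v = 7.19 m/s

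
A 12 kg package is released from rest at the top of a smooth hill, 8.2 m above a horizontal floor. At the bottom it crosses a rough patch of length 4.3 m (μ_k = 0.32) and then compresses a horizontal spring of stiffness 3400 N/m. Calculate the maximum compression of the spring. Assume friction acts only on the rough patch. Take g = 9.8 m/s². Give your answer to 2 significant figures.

x = 0.69 m

Initial energy: E₁ = mgh = (12)(9.8)(8.2) = 964.32 J
Friction removes W_f = μ_k mg d = (0.32)(12)(9.8)(4.3) = 161.8 J
Energy reaching the spring: E = 964.32 − 161.8 = 802.50 J
At max compression ½kx² = E ⇒ x = √(2E/k) = √(2 × 802.50/3400) = 0.6871 m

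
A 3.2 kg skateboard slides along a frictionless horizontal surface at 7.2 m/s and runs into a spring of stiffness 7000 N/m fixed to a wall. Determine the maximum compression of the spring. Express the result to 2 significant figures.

All KE is stored as spring PE at maximum compression: ½mv² = ½kx²
x = v√(m/k) = 7.2 × √(3.2/7000) = 0.1539 m

x = 0.15 m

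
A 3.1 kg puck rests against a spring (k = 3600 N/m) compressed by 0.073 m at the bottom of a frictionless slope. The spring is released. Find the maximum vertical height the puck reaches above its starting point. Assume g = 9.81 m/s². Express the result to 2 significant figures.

All spring PE becomes gravitational PE at the highest point: ½kx² = mgh
h = kx²/(2mg) = (3600)(0.073)²/(2 × 3.1 × 9.81) = 0.3154 m

h = 0.32 m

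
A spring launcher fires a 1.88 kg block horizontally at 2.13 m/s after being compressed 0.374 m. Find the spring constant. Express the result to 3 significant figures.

k = 61.0 N/m

½kx² = ½mv²
k = mv²/x² = (1.88)(2.13)²/(0.374)² = 60.98 N/m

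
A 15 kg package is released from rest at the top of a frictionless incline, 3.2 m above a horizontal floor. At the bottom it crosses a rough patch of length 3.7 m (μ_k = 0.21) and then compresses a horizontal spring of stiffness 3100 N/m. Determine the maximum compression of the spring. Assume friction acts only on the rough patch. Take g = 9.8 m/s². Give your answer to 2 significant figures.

Initial energy: E₁ = mgh = (15)(9.8)(3.2) = 470.40 J
Friction removes W_f = μ_k mg d = (0.21)(15)(9.8)(3.7) = 114.2 J
Energy reaching the spring: E = 470.40 − 114.2 = 356.18 J
At max compression ½kx² = E ⇒ x = √(2E/k) = √(2 × 356.18/3100) = 0.4794 m

x = 0.48 m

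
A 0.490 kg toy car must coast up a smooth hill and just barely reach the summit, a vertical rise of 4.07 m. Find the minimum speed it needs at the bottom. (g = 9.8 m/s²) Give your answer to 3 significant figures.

v = 8.93 m/s

At the top it is momentarily at rest, so all KE converts to PE: ½mv² = mgh
v = √(2gh) = √(2 × 9.8 × 4.07) = 8.932 m/s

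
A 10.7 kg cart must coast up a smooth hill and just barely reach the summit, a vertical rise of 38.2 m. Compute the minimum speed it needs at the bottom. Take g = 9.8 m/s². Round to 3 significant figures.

v = 27.4 m/s

At the top it is momentarily at rest, so all KE converts to PE: ½mv² = mgh
v = √(2gh) = √(2 × 9.8 × 38.2) = 27.36 m/s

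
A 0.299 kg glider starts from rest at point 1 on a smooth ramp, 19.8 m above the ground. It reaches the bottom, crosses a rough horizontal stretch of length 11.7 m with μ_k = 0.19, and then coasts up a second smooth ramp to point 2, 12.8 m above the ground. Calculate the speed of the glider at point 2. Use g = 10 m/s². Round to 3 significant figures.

Energy at 1: mgh₁ = (0.299)(10)(19.8) = 59.202 J
Friction loss: W_f = μ_k mg d = 6.647 J
At 2: ½mv² + mgh₂ = mgh₁ − W_f
½mv² = 59.202 − 6.647 − 38.272 = 14.283 J
v = √(2 × 14.283/0.299) = 9.774 m/s

v = 9.77 m/s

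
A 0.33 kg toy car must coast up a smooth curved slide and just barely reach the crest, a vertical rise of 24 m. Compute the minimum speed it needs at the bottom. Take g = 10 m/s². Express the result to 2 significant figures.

v = 22 m/s

At the top it is momentarily at rest, so all KE converts to PE: ½mv² = mgh
v = √(2gh) = √(2 × 10 × 24) = 21.91 m/s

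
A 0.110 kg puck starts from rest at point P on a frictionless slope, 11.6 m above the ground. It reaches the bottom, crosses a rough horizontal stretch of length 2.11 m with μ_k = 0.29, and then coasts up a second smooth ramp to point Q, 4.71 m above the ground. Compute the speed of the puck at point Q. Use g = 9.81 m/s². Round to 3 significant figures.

Energy at P: mgh₁ = (0.110)(9.81)(11.6) = 12.518 J
Friction loss: W_f = μ_k mg d = 0.6603 J
At Q: ½mv² + mgh₂ = mgh₁ − W_f
½mv² = 12.518 − 0.6603 − 5.0826 = 6.7747 J
v = √(2 × 6.7747/0.110) = 11.10 m/s

v = 11.1 m/s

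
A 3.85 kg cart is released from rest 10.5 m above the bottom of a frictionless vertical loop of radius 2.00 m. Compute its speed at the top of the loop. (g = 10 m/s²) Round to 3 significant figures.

v = 11.4 m/s

Energy conservation: mgh = ½mv_top² + mg(2r)
v_top² = 2g(h − 2r) = 2(10)(10.5 − 4.000) = 130.0
v_top = 11.40 m/s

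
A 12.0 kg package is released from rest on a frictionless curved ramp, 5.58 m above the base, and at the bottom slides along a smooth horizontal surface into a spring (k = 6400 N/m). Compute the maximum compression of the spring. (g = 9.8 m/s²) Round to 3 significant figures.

x = 0.453 m

Gravitational PE at the top equals spring PE at max compression: mgh = ½kx²
x = √(2mgh/k) = √(2 × 12.0 × 9.8 × 5.58 / 6400) = 0.4528 m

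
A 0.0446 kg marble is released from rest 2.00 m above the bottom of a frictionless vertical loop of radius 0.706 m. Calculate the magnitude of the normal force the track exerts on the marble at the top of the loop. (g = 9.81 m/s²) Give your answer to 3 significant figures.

Energy from release to top (height 2r): mgh = ½mv_top² + mg(2r)
v_top² = 2g(h − 2r) = 2(9.81)(2.00 − 1.412) = 11.537 m²/s²
At the top, both N and weight point toward the centre: N + mg = mv_top²/r
N = m(v_top²/r − g) = 0.0446(11.537/0.706 − 9.81) = 0.2913 N

N = 0.291 N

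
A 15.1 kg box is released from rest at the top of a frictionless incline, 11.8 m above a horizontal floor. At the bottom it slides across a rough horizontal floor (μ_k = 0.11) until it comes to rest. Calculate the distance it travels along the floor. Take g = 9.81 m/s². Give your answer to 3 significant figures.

Energy bookkeeping (friction removes W_f = μ_k N d):
At rest all PE has been dissipated by friction: mgh = μ_k m g d
d = h/μ_k = 11.8/0.11 = 107.3 m

d = 107 m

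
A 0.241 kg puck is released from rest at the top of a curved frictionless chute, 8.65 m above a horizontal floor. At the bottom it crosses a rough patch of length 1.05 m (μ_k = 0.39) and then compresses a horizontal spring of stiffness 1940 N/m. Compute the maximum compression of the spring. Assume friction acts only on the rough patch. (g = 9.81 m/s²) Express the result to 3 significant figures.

x = 0.142 m

Initial energy: E₁ = mgh = (0.241)(9.81)(8.65) = 20.450 J
Friction removes W_f = μ_k mg d = (0.39)(0.241)(9.81)(1.05) = 0.9681 J
Energy reaching the spring: E = 20.450 − 0.9681 = 19.482 J
At max compression ½kx² = E ⇒ x = √(2E/k) = √(2 × 19.482/1940) = 0.1417 m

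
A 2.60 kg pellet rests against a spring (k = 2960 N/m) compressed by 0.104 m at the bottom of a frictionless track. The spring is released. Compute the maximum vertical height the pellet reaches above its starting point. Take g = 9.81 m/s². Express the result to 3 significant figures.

h = 0.628 m

Energy conservation from release to the highest point: ½kx² = mgh
h = kx²/(2mg) = (2960)(0.104)²/(2 × 2.60 × 9.81) = 0.6276 m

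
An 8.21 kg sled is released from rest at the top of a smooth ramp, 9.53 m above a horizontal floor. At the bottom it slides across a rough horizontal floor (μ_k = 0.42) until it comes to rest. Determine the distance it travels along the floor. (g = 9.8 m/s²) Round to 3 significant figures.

Applying the work–energy principle:
At rest all PE has been dissipated by friction: mgh = μ_k m g d
d = h/μ_k = 9.53/0.42 = 22.69 m

d = 22.7 m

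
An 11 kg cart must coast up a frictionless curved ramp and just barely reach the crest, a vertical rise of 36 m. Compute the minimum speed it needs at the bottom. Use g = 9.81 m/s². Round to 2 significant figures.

At the top it is momentarily at rest, so all KE converts to PE: ½mv² = mgh
v = √(2gh) = √(2 × 9.81 × 36) = 26.58 m/s

v = 27 m/s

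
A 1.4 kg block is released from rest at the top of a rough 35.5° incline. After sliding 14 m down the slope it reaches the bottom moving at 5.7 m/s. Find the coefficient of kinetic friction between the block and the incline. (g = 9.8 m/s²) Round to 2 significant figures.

mgh = ½mv² + μ_k (mg cosθ) L, with h = L sinθ
mgL sinθ = 111.54 J; ½mv² = 22.743 J
W_f = 111.54 − 22.743 = 88.80 J
μ_k = W_f/(mg cosθ · L) = 88.80/(11.17 × 14) = 0.5679

μ_k = 0.57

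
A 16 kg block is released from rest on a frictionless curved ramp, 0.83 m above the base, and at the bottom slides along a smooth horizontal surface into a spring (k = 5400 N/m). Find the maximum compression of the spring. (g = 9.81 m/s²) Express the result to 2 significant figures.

x = 0.22 m

Energy conservation (no friction) from release to max compression: mgh = ½kx²
x = √(2mgh/k) = √(2 × 16 × 9.81 × 0.83 / 5400) = 0.2197 m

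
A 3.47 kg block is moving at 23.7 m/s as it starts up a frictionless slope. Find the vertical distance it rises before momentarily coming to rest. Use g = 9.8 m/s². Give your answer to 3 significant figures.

h = 28.7 m

By energy conservation, ½mv² = mgh
h = v²/(2g) = 23.7²/(2 × 9.8) = 28.66 m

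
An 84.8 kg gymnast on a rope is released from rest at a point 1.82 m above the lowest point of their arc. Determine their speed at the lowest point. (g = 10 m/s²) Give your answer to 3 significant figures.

Energy conservation between the two points: mgh = ½mv²
v = √(2gh) = √(2 × 10 × 1.82) = √36.400 = 6.033 m/s

v = 6.03 m/s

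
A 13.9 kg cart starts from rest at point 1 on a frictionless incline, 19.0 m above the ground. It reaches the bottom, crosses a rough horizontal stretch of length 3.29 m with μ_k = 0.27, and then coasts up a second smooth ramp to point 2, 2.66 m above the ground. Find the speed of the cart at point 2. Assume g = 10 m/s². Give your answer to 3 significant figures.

v = 17.6 m/s

Energy at 1: mgh₁ = (13.9)(10)(19.0) = 2641.0 J
Friction loss: W_f = μ_k mg d = 123.5 J
At 2: ½mv² + mgh₂ = mgh₁ − W_f
½mv² = 2641.0 − 123.5 − 369.74 = 2147.8 J
v = √(2 × 2147.8/13.9) = 17.58 m/s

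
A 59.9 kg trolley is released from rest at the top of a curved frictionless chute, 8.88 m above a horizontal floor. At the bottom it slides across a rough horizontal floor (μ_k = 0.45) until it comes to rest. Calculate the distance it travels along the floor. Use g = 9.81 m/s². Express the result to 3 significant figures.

d = 19.7 m

Energy at the top = energy at the end + work done against friction:
At rest all PE has been dissipated by friction: mgh = μ_k m g d
d = h/μ_k = 8.88/0.45 = 19.73 m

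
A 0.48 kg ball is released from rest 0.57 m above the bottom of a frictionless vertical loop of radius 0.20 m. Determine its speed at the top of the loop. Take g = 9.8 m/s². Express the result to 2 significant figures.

Energy conservation: mgh = ½mv_top² + mg(2r)
v_top² = 2g(h − 2r) = 2(9.8)(0.57 − 0.4000) = 3.332
v_top = 1.825 m/s

v = 1.8 m/s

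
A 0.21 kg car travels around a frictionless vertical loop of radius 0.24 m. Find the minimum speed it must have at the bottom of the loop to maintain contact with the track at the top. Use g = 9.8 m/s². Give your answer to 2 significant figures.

v = 3.4 m/s

At the top: mg = mv_top²/r ⇒ v_top² = gr = 2.352 m²/s²
Energy from bottom to top (height 2r): ½mv_bot² = ½mv_top² + mg(2r)
v_bot² = gr + 4gr = 5gr = 11.76
v_bot = √(5gr) = 3.429 m/s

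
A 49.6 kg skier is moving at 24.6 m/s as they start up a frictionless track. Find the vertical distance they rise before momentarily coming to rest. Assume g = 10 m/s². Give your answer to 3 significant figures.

h = 30.3 m

Setting KE at the bottom equal to PE gained: ½mv² = mgh
h = v²/(2g) = 24.6²/(2 × 10) = 30.26 m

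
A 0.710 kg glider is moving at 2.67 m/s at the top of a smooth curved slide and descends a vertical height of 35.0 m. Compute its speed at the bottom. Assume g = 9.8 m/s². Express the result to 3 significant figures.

Equating total energy at the two states: ½mv₀² + mgh = ½mv²
v² = v₀² + 2gh = (2.67)² + 2(9.8)(35.0) = 693.13
v = √693.13 = 26.33 m/s

v = 26.3 m/s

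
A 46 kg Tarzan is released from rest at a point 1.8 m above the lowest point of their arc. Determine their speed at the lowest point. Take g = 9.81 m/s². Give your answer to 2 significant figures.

By conservation of mechanical energy, mgh = ½mv²
The mass cancels from both sides.
v = √(2gh) = √(2 × 9.81 × 1.8) = √35.316 = 5.943 m/s

v = 5.9 m/s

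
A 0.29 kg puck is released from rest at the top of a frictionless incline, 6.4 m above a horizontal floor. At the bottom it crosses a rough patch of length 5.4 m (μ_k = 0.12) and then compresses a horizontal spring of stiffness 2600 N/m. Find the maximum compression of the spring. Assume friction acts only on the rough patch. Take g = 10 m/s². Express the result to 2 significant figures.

Initial energy: E₁ = mgh = (0.29)(10)(6.4) = 18.560 J
Friction removes W_f = μ_k mg d = (0.12)(0.29)(10)(5.4) = 1.879 J
Energy reaching the spring: E = 18.560 − 1.879 = 16.681 J
At max compression ½kx² = E ⇒ x = √(2E/k) = √(2 × 16.681/2600) = 0.1133 m

x = 0.11 m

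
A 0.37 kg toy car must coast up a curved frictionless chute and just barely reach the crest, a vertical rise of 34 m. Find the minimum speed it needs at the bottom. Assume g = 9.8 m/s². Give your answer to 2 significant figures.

v = 26 m/s

At the top it is momentarily at rest, so all KE converts to PE: ½mv² = mgh
v = √(2gh) = √(2 × 9.8 × 34) = 25.81 m/s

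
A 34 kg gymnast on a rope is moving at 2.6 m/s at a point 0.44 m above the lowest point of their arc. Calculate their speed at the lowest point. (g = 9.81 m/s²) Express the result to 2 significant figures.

Energy conservation between the two points: ½mv₀² + mgh = ½mv²
v² = v₀² + 2gh = (2.6)² + 2(9.81)(0.44) = 15.393
v = √15.393 = 3.923 m/s

v = 3.9 m/s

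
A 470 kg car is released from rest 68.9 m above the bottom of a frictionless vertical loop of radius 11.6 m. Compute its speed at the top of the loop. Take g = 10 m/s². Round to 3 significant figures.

v = 30.2 m/s

Energy conservation: mgh = ½mv_top² + mg(2r)
v_top² = 2g(h − 2r) = 2(10)(68.9 − 23.20) = 914.0
v_top = 30.23 m/s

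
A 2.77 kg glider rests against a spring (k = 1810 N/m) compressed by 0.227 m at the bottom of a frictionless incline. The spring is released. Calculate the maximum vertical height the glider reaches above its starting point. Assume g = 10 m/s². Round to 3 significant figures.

All spring PE becomes gravitational PE at the highest point: ½kx² = mgh
h = kx²/(2mg) = (1810)(0.227)²/(2 × 2.77 × 10) = 1.684 m

h = 1.68 m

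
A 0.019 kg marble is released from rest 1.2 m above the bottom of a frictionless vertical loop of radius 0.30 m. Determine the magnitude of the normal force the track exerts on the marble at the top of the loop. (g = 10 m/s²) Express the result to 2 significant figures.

N = 0.57 N

Energy from release to top (height 2r): mgh = ½mv_top² + mg(2r)
v_top² = 2g(h − 2r) = 2(10)(1.2 − 0.6000) = 12.000 m²/s²
At the top, both N and weight point toward the centre: N + mg = mv_top²/r
N = m(v_top²/r − g) = 0.019(12.000/0.30 − 10) = 0.5700 N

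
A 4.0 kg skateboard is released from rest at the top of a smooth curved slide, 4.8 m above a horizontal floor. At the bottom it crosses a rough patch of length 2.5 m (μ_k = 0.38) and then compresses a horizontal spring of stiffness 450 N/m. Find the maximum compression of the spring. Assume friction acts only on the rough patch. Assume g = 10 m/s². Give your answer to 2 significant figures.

Initial energy: E₁ = mgh = (4.0)(10)(4.8) = 192.00 J
Friction removes W_f = μ_k mg d = (0.38)(4.0)(10)(2.5) = 38.00 J
Energy reaching the spring: E = 192.00 − 38.00 = 154.00 J
At max compression ½kx² = E ⇒ x = √(2E/k) = √(2 × 154.00/450) = 0.8273 m

x = 0.83 m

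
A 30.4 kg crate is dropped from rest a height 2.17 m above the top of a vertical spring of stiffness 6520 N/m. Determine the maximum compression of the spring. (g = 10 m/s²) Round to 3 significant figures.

Take the reference level at the top of the uncompressed spring. At max compression the crate has fallen H + x and is momentarily at rest:
mg(H + x) = ½kx²
½(6520)x² − (30.4)(10)x − (30.4)(10)(2.17) = 0
3260x² − 304.0x − 659.7 = 0
x = [304.0 + √(92416 + 8.6022e+06)]/(2 × 3260) = 0.4989 m

x = 0.499 m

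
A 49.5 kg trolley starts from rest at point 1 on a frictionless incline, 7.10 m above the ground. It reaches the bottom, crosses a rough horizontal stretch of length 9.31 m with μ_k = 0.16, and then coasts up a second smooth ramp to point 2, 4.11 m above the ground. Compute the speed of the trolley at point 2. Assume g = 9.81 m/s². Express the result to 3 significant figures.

v = 5.43 m/s

Energy at 1: mgh₁ = (49.5)(9.81)(7.10) = 3447.7 J
Friction loss: W_f = μ_k mg d = 723.3 J
At 2: ½mv² + mgh₂ = mgh₁ − W_f
½mv² = 3447.7 − 723.3 − 1995.8 = 728.59 J
v = √(2 × 728.59/49.5) = 5.426 m/s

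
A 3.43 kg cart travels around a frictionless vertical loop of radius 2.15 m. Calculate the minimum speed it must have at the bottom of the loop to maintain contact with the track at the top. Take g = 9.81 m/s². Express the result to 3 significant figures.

At the top: mg = mv_top²/r ⇒ v_top² = gr = 21.09 m²/s²
Energy from bottom to top (height 2r): ½mv_bot² = ½mv_top² + mg(2r)
v_bot² = gr + 4gr = 5gr = 105.5
v_bot = √(5gr) = 10.27 m/s

v = 10.3 m/s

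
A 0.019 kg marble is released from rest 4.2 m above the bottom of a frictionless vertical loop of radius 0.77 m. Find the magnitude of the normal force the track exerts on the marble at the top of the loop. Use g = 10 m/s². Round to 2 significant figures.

N = 1.1 N

Energy from release to top (height 2r): mgh = ½mv_top² + mg(2r)
v_top² = 2g(h − 2r) = 2(10)(4.2 − 1.540) = 53.200 m²/s²
At the top, both N and weight point toward the centre: N + mg = mv_top²/r
N = m(v_top²/r − g) = 0.019(53.200/0.77 − 10) = 1.123 N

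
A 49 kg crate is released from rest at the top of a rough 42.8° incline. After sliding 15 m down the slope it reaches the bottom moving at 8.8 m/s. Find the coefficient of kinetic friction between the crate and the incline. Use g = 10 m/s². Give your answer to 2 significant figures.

The energy dissipated by friction is the PE lost minus the KE gained:
mgL sinθ = 4993.9 J; ½mv² = 1897.3 J
W_f = 4993.9 − 1897.3 = 3097 J
μ_k = W_f/(mg cosθ · L) = 3097/(359.5 × 15) = 0.5742

μ_k = 0.57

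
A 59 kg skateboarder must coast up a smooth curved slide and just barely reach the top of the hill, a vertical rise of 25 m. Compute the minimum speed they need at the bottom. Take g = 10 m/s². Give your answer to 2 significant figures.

At the top they are momentarily at rest, so all KE converts to PE: ½mv² = mgh
v = √(2gh) = √(2 × 10 × 25) = 22.36 m/s

v = 22 m/s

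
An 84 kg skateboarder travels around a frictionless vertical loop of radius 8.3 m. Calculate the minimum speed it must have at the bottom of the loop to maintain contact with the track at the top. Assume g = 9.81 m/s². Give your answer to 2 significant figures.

At the top: mg = mv_top²/r ⇒ v_top² = gr = 81.42 m²/s²
Energy from bottom to top (height 2r): ½mv_bot² = ½mv_top² + mg(2r)
v_bot² = gr + 4gr = 5gr = 407.1
v_bot = √(5gr) = 20.18 m/s

v = 20 m/s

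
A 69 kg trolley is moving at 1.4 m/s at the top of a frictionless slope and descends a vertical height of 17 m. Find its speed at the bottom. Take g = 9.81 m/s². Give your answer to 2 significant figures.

v = 18 m/s

Energy conservation between the two points: ½mv₀² + mgh = ½mv²
v² = v₀² + 2gh = (1.4)² + 2(9.81)(17) = 335.50
v = √335.50 = 18.32 m/s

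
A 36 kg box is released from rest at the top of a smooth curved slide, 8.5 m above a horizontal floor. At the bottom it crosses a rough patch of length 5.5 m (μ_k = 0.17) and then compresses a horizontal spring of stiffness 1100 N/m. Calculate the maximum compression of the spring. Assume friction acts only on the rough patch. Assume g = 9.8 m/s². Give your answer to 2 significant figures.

Initial energy: E₁ = mgh = (36)(9.8)(8.5) = 2998.8 J
Friction removes W_f = μ_k mg d = (0.17)(36)(9.8)(5.5) = 329.9 J
Energy reaching the spring: E = 2998.8 − 329.9 = 2668.9 J
At max compression ½kx² = E ⇒ x = √(2E/k) = √(2 × 2668.9/1100) = 2.203 m

x = 2.2 m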